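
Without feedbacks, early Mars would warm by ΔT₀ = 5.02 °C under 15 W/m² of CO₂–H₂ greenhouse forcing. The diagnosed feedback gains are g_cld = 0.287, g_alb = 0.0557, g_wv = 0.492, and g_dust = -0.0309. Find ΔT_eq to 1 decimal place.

25.6 °C

Total gain g = 0.287 + 0.0557 + 0.492 − 0.0309 = 0.8038.
Amplification A = 1/(1 − 0.8038) = 5.097.
ΔT = 5.02 × 5.097 = 25.6 °C.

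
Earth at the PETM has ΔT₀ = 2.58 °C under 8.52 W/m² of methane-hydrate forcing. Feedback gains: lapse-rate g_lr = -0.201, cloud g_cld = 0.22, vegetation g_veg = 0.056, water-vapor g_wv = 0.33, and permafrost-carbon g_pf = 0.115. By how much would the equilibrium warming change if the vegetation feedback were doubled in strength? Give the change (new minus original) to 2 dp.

Original: g = 0.52, ΔT = 2.58/(1−0.52) = 5.3750 °C.
With doubled vegetation: g' = 0.576, ΔT' = 2.58/(1−0.576) = 6.0849 °C.
Change = 6.0849 − 5.3750 = 0.71 °C.

0.71 °C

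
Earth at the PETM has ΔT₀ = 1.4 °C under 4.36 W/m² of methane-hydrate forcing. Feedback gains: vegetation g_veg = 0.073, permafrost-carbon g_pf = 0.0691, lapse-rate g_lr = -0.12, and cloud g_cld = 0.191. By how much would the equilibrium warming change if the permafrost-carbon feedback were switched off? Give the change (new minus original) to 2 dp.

-0.14 °C

Original: g = 0.2131, ΔT = 1.4/(1−0.2131) = 1.7791 °C.
Without permafrost-carbon: g' = 0.144, ΔT' = 1.4/(1−0.144) = 1.6355 °C.
Change = 1.6355 − 1.7791 = -0.14 °C.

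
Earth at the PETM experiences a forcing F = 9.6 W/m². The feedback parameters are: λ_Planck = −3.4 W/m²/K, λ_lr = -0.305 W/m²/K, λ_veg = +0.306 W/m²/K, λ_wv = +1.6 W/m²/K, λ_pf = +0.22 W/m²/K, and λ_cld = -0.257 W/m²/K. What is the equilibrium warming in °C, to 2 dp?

5.23 °C

Net feedback parameter λ = (−3.4) + (-0.305) + (+0.306) + (+1.6) + (+0.22) + (-0.257) = -1.836 W/m²/K.
ΔT = −F/λ = −9.6/(-1.836) = 5.23 °C.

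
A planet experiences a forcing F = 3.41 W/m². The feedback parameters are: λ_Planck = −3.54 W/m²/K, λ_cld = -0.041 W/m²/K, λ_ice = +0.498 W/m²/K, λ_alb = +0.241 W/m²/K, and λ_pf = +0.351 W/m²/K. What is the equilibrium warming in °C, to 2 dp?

Net feedback parameter λ = (−3.54) + (-0.041) + (+0.498) + (+0.241) + (+0.351) = -2.491 W/m²/K.
ΔT = −F/λ = −3.41/(-2.491) = 1.37 °C.

1.37 °C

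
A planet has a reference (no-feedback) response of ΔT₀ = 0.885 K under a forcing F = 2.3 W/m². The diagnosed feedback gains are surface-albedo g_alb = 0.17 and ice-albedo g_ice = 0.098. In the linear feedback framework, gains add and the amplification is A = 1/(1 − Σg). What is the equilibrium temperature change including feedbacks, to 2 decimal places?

Total gain g = 0.17 + 0.098 = 0.268.
Amplification A = 1/(1 − 0.268) = 1.366.
ΔT = 0.885 × 1.366 = 1.21 K.

1.21 K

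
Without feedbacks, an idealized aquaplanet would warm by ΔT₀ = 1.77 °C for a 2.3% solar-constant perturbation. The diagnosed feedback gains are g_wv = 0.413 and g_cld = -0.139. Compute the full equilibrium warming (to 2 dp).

Total gain g = 0.413 − 0.139 = 0.274.
Amplification A = 1/(1 − 0.274) = 1.377.
ΔT = 1.77 × 1.377 = 2.44 °C.

2.44 °C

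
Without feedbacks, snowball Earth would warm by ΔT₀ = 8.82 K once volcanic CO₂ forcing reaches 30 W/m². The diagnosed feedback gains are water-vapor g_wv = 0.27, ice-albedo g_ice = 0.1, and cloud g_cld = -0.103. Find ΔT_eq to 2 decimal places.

Total gain g = 0.27 + 0.1 − 0.103 = 0.267.
Amplification A = 1/(1 − 0.267) = 1.364.
ΔT = 8.82 × 1.364 = 12.03 K.

12.03 K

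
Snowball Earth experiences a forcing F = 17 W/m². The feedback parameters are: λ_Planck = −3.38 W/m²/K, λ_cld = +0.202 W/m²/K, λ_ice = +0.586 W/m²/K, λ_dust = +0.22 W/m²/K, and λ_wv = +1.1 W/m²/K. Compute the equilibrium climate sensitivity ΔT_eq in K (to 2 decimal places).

13.36 K

Net feedback parameter λ = (−3.38) + (+0.202) + (+0.586) + (+0.22) + (+1.1) = -1.272 W/m²/K.
ΔT = −F/λ = −17/(-1.272) = 13.36 K.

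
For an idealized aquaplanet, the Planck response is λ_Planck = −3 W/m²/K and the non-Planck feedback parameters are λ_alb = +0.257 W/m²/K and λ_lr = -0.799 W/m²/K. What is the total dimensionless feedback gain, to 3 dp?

-0.181

Convert to gains: g_alb = 0.257/3 = 0.08567; g_lr = -0.799/3 = -0.2663.
Total gain g = -0.18063.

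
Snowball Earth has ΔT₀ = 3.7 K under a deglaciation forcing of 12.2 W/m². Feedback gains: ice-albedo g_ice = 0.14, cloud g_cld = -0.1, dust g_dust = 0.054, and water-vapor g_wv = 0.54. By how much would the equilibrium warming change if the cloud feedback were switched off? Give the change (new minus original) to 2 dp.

Original: g = 0.634, ΔT = 3.7/(1−0.634) = 10.1093 K.
Without cloud: g' = 0.734, ΔT' = 3.7/(1−0.734) = 13.9098 K.
Change = 13.9098 − 10.1093 = 3.80 K.

3.80 K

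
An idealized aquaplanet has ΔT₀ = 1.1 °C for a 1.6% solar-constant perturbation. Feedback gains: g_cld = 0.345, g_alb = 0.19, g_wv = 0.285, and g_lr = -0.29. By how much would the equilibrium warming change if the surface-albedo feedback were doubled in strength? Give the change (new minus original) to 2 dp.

1.59 °C

Original: g = 0.53, ΔT = 1.1/(1−0.53) = 2.3404 °C.
With doubled surface-albedo: g' = 0.72, ΔT' = 1.1/(1−0.72) = 3.9286 °C.
Change = 3.9286 − 2.3404 = 1.59 °C.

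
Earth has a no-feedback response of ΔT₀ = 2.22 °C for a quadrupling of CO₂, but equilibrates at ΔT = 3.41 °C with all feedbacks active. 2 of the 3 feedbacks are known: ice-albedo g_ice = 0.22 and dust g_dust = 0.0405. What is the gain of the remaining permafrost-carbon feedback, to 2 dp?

Amplification A = ΔT/ΔT₀ = 3.41/2.22 = 1.536.
Total gain g = 1 − 1/A = 1 − 1/1.536 = 0.349.
Known gains sum to 0.22 + 0.0405 = 0.2605.
g_pf = 0.349 − 0.2605 = 0.09.

0.09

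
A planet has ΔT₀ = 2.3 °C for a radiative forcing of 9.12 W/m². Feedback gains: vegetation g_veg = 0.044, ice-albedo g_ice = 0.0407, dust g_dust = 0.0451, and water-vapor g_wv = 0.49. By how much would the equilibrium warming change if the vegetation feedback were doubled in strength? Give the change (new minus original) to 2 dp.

Original: g = 0.6198, ΔT = 2.3/(1−0.6198) = 6.0494 °C.
With doubled vegetation: g' = 0.6638, ΔT' = 2.3/(1−0.6638) = 6.8412 °C.
Change = 6.8412 − 6.0494 = 0.79 °C.

0.79 °C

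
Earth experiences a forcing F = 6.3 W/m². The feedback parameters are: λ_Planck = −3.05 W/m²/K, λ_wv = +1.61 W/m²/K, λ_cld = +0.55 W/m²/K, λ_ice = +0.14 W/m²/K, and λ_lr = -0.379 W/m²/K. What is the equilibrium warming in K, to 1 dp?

Net feedback parameter λ = (−3.05) + (+1.61) + (+0.55) + (+0.14) + (-0.379) = -1.129 W/m²/K.
ΔT = −F/λ = −6.3/(-1.129) = 5.6 K.

5.6 K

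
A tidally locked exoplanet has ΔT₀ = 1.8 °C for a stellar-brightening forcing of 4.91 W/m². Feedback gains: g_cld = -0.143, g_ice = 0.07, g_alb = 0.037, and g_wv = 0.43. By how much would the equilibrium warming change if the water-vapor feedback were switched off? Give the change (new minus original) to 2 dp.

Original: g = 0.394, ΔT = 1.8/(1−0.394) = 2.9703 °C.
Without water-vapor: g' = -0.036, ΔT' = 1.8/(1+0.036) = 1.7375 °C.
Change = 1.7375 − 2.9703 = -1.23 °C.

-1.23 °C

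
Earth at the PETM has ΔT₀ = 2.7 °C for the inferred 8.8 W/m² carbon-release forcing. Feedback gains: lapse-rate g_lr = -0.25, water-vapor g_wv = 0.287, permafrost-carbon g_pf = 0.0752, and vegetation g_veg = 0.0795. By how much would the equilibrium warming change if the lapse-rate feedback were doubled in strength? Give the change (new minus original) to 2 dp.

Original: g = 0.1917, ΔT = 2.7/(1−0.1917) = 3.3403 °C.
With doubled lapse-rate: g' = -0.0583, ΔT' = 2.7/(1+0.0583) = 2.5513 °C.
Change = 2.5513 − 3.3403 = -0.79 °C.

-0.79 °C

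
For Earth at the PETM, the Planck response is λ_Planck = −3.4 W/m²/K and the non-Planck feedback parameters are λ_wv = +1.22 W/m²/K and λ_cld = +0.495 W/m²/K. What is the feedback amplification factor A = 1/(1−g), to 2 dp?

Convert to gains: g_wv = 1.22/3.4 = 0.3588; g_cld = 0.495/3.4 = 0.1456.
Total gain g = 0.5044.
A = 1/(1 − 0.5044) = 2.02.

2.02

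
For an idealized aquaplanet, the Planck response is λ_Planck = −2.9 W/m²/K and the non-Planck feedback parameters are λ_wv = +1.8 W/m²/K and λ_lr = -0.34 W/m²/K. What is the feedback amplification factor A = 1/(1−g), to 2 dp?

Convert to gains: g_wv = 1.8/2.9 = 0.6207; g_lr = -0.34/2.9 = -0.1172.
Total gain g = 0.5035.
A = 1/(1 − 0.5035) = 2.01.

2.01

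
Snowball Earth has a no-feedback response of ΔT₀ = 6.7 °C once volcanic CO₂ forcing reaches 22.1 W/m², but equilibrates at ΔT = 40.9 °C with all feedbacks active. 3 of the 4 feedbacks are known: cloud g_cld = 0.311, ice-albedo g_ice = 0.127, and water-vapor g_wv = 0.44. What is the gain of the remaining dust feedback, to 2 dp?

Amplification A = ΔT/ΔT₀ = 40.9/6.7 = 6.104.
Total gain g = 1 − 1/A = 1 − 1/6.104 = 0.8362.
Known gains sum to 0.311 + 0.127 + 0.44 = 0.878.
g_dust = 0.8362 − 0.878 = -0.04.

-0.04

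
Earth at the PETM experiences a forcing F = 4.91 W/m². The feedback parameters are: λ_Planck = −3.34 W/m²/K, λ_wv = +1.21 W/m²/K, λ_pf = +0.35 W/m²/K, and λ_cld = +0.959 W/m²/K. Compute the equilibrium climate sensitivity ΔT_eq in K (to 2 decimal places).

5.98 K

Net feedback parameter λ = (−3.34) + (+1.21) + (+0.35) + (+0.959) = -0.821 W/m²/K.
ΔT = −F/λ = −4.91/(-0.821) = 5.98 K.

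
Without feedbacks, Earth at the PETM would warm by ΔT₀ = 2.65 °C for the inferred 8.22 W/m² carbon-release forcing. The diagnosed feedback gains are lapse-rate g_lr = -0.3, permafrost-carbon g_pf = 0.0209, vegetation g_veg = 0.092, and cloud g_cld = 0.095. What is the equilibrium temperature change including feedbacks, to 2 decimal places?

2.43 °C

Total gain g = -0.3 + 0.0209 + 0.092 + 0.095 = -0.0921.
Amplification A = 1/(1 + 0.0921) = 0.9157.
ΔT = 2.65 × 0.9157 = 2.43 °C.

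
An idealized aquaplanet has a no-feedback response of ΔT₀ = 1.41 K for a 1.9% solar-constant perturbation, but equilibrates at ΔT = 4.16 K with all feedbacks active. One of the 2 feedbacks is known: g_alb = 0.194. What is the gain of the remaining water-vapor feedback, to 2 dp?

0.47

Amplification A = ΔT/ΔT₀ = 4.16/1.41 = 2.95.
Total gain g = 1 − 1/A = 1 − 1/2.95 = 0.661.
The known gain is 0.194.
g_wv = 0.661 − 0.194 = 0.47.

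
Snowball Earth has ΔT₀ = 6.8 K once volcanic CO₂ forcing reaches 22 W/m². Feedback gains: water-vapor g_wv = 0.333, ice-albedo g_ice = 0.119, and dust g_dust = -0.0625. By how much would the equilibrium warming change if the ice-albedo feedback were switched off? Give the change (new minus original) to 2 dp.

-1.82 K

Original: g = 0.3895, ΔT = 6.8/(1−0.3895) = 11.1384 K.
Without ice-albedo: g' = 0.2705, ΔT' = 6.8/(1−0.2705) = 9.3215 K.
Change = 9.3215 − 11.1384 = -1.82 K.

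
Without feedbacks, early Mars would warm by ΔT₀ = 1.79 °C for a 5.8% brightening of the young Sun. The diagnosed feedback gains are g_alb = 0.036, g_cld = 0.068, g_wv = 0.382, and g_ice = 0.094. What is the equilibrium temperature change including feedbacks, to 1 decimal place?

Total gain g = 0.036 + 0.068 + 0.382 + 0.094 = 0.58.
Amplification A = 1/(1 − 0.58) = 2.381.
ΔT = 1.79 × 2.381 = 4.3 °C.

4.3 °C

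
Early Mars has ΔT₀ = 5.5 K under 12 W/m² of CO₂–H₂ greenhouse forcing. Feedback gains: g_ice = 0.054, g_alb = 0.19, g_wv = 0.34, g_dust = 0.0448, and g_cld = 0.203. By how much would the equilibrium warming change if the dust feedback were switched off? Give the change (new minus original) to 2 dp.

-6.88 K

Original: g = 0.8318, ΔT = 5.5/(1−0.8318) = 32.6992 K.
Without dust: g' = 0.787, ΔT' = 5.5/(1−0.787) = 25.8216 K.
Change = 25.8216 − 32.6992 = -6.88 K.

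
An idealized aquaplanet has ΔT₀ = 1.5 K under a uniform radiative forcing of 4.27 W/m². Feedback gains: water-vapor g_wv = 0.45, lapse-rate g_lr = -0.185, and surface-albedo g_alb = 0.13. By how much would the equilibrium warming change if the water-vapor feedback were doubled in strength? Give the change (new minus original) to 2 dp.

Original: g = 0.395, ΔT = 1.5/(1−0.395) = 2.4793 K.
With doubled water-vapor: g' = 0.845, ΔT' = 1.5/(1−0.845) = 9.6774 K.
Change = 9.6774 − 2.4793 = 7.20 K.

7.20 K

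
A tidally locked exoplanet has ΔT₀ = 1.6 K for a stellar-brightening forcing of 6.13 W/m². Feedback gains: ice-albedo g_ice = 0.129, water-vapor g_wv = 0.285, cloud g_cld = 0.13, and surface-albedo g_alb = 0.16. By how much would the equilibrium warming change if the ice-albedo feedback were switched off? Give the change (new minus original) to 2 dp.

Original: g = 0.704, ΔT = 1.6/(1−0.704) = 5.4054 K.
Without ice-albedo: g' = 0.575, ΔT' = 1.6/(1−0.575) = 3.7647 K.
Change = 3.7647 − 5.4054 = -1.64 K.

-1.64 K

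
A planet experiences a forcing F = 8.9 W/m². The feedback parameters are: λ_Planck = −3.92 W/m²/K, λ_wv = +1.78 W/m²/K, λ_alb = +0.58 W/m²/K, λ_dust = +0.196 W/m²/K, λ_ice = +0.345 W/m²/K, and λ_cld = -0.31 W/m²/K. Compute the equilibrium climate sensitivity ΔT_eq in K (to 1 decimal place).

6.7 K

Net feedback parameter λ = (−3.92) + (+1.78) + (+0.58) + (+0.196) + (+0.345) + (-0.31) = -1.329 W/m²/K.
ΔT = −F/λ = −8.9/(-1.329) = 6.7 K.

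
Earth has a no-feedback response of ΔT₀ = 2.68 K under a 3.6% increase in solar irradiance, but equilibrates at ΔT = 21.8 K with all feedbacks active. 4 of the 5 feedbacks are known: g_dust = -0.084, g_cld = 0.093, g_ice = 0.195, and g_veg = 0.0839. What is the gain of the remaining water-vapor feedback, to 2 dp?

Amplification A = ΔT/ΔT₀ = 21.8/2.68 = 8.134.
Total gain g = 1 − 1/A = 1 − 1/8.134 = 0.8771.
Known gains sum to -0.084 + 0.093 + 0.195 + 0.0839 = 0.2879.
g_wv = 0.8771 − 0.2879 = 0.59.

0.59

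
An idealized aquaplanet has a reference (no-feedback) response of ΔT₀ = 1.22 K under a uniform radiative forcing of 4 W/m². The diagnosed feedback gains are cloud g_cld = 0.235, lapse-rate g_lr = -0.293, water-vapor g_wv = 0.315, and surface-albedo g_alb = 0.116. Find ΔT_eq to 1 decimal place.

1.9 K

Total gain g = 0.235 − 0.293 + 0.315 + 0.116 = 0.373.
Amplification A = 1/(1 − 0.373) = 1.595.
ΔT = 1.22 × 1.595 = 1.9 K.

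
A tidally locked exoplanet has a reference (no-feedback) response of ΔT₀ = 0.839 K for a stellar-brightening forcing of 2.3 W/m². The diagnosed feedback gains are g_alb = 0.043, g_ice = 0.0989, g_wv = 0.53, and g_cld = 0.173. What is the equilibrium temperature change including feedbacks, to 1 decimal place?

5.4 K

Total gain g = 0.043 + 0.0989 + 0.53 + 0.173 = 0.8449.
Amplification A = 1/(1 − 0.8449) = 6.447.
ΔT = 0.839 × 6.447 = 5.4 K.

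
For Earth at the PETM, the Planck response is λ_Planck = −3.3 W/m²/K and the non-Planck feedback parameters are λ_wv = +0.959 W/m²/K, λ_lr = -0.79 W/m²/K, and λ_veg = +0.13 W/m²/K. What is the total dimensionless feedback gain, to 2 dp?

Convert to gains: g_wv = 0.959/3.3 = 0.2906; g_lr = -0.79/3.3 = -0.2394; g_veg = 0.13/3.3 = 0.03939.
Total gain g = 0.09059.

0.09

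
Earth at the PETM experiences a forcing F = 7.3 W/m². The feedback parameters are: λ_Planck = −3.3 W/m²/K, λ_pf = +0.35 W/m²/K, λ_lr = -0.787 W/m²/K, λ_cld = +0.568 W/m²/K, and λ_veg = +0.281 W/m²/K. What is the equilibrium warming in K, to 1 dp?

Net feedback parameter λ = (−3.3) + (+0.35) + (-0.787) + (+0.568) + (+0.281) = -2.888 W/m²/K.
ΔT = −F/λ = −7.3/(-2.888) = 2.5 K.

2.5 K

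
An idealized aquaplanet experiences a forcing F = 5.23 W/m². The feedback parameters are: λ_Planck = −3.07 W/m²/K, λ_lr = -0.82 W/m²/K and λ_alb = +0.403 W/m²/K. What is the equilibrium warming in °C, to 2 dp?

1.50 °C

Net feedback parameter λ = (−3.07) + (-0.82) + (+0.403) = -3.487 W/m²/K.
ΔT = −F/λ = −5.23/(-3.487) = 1.50 °C.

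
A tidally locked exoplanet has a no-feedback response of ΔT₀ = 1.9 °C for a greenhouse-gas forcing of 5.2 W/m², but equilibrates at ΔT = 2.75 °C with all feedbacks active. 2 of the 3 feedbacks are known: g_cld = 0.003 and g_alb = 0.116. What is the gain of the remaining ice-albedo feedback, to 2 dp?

Amplification A = ΔT/ΔT₀ = 2.75/1.9 = 1.447.
Total gain g = 1 − 1/A = 1 − 1/1.447 = 0.3089.
Known gains sum to 0.003 + 0.116 = 0.119.
g_ice = 0.3089 − 0.119 = 0.19.

0.19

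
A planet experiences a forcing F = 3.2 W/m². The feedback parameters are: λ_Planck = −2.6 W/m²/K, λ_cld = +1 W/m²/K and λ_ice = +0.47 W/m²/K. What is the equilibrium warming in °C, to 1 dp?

2.8 °C

Net feedback parameter λ = (−2.6) + (+1) + (+0.47) = -1.13 W/m²/K.
ΔT = −F/λ = −3.2/(-1.13) = 2.8 °C.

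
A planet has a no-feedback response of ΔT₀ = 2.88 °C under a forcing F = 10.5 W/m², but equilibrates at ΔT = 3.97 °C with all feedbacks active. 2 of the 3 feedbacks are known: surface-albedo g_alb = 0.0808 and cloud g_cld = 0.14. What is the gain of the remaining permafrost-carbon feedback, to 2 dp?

0.05

Amplification A = ΔT/ΔT₀ = 3.97/2.88 = 1.378.
Total gain g = 1 − 1/A = 1 − 1/1.378 = 0.2743.
Known gains sum to 0.0808 + 0.14 = 0.2208.
g_pf = 0.2743 − 0.2208 = 0.05.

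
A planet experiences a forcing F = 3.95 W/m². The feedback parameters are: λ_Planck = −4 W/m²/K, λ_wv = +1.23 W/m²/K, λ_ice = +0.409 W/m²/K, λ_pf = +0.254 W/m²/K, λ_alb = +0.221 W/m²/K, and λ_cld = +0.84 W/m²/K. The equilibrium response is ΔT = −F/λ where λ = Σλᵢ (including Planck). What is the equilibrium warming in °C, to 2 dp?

Net feedback parameter λ = (−4) + (+1.23) + (+0.409) + (+0.254) + (+0.221) + (+0.84) = -1.046 W/m²/K.
ΔT = −F/λ = −3.95/(-1.046) = 3.78 °C.

3.78 °C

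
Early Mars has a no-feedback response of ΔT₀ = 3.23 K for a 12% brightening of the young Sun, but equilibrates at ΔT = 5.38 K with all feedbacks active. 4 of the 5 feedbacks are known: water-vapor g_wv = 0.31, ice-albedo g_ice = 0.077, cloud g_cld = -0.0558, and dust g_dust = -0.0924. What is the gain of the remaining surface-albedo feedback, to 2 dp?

0.16

Amplification A = ΔT/ΔT₀ = 5.38/3.23 = 1.666.
Total gain g = 1 − 1/A = 1 − 1/1.666 = 0.3998.
Known gains sum to 0.31 + 0.077 − 0.0558 − 0.0924 = 0.2388.
g_alb = 0.3998 − 0.2388 = 0.16.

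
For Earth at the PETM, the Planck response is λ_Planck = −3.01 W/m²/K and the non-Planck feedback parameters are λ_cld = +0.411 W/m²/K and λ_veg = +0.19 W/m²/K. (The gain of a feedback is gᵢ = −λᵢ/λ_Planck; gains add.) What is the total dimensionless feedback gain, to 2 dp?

0.20

Convert to gains: g_cld = 0.411/3.01 = 0.1365; g_veg = 0.19/3.01 = 0.06312.
Total gain g = 0.19962.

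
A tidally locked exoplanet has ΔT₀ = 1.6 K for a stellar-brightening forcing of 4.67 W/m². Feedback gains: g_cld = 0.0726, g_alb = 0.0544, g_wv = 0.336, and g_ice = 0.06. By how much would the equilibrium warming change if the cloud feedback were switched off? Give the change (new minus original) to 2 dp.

Original: g = 0.523, ΔT = 1.6/(1−0.523) = 3.3543 K.
Without cloud: g' = 0.4504, ΔT' = 1.6/(1−0.4504) = 2.9112 K.
Change = 2.9112 − 3.3543 = -0.44 K.

-0.44 K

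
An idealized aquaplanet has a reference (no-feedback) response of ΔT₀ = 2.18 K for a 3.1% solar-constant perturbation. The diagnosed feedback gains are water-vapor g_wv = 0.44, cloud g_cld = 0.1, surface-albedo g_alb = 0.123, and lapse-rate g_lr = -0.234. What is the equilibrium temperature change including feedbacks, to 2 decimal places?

Total gain g = 0.44 + 0.1 + 0.123 − 0.234 = 0.429.
Amplification A = 1/(1 − 0.429) = 1.751.
ΔT = 2.18 × 1.751 = 3.82 K.

3.82 K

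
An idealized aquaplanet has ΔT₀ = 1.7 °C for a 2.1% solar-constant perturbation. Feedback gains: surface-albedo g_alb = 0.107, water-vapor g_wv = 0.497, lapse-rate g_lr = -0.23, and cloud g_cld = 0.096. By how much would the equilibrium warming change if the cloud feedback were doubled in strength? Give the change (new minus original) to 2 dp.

Original: g = 0.47, ΔT = 1.7/(1−0.47) = 3.2075 °C.
With doubled cloud: g' = 0.566, ΔT' = 1.7/(1−0.566) = 3.9171 °C.
Change = 3.9171 − 3.2075 = 0.71 °C.

0.71 °C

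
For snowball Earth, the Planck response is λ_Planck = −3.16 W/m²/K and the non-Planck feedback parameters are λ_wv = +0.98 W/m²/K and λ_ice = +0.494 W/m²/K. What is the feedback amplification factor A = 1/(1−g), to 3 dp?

1.874

Convert to gains: g_wv = 0.98/3.16 = 0.3101; g_ice = 0.494/3.16 = 0.1563.
Total gain g = 0.4664.
A = 1/(1 − 0.4664) = 1.874.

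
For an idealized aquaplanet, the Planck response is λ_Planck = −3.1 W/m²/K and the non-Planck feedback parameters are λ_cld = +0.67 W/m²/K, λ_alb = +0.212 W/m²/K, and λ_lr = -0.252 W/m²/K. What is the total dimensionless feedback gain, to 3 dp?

0.203

Convert to gains: g_cld = 0.67/3.1 = 0.2161; g_alb = 0.212/3.1 = 0.06839; g_lr = -0.252/3.1 = -0.08129.
Total gain g = 0.2032.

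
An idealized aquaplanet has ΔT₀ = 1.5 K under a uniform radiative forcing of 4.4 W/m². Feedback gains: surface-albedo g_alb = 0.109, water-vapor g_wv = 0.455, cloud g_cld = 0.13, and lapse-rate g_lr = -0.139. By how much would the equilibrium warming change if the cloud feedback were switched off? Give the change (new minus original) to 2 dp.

-0.76 K

Original: g = 0.555, ΔT = 1.5/(1−0.555) = 3.3708 K.
Without cloud: g' = 0.425, ΔT' = 1.5/(1−0.425) = 2.6087 K.
Change = 2.6087 − 3.3708 = -0.76 K.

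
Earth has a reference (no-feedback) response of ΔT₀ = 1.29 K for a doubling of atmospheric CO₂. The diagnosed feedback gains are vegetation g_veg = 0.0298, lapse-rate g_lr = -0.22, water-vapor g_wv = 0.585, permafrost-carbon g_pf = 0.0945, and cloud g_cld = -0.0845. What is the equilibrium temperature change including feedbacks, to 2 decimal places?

Total gain g = 0.0298 − 0.22 + 0.585 + 0.0945 − 0.0845 = 0.4048.
Amplification A = 1/(1 − 0.4048) = 1.68.
ΔT = 1.29 × 1.68 = 2.17 K.

2.17 K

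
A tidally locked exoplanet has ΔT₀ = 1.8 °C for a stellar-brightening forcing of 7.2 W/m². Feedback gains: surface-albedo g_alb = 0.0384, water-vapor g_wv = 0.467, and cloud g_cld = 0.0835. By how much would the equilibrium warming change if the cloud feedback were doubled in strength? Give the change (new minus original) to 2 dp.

1.12 °C

Original: g = 0.5889, ΔT = 1.8/(1−0.5889) = 4.3785 °C.
With doubled cloud: g' = 0.6724, ΔT' = 1.8/(1−0.6724) = 5.4945 °C.
Change = 5.4945 − 4.3785 = 1.12 °C.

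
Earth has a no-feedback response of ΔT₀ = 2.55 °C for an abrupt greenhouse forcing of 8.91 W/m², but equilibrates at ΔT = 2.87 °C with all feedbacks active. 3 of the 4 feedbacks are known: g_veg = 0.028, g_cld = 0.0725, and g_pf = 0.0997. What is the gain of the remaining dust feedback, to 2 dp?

-0.09

Amplification A = ΔT/ΔT₀ = 2.87/2.55 = 1.125.
Total gain g = 1 − 1/A = 1 − 1/1.125 = 0.1111.
Known gains sum to 0.028 + 0.0725 + 0.0997 = 0.2002.
g_dust = 0.1111 − 0.2002 = -0.09.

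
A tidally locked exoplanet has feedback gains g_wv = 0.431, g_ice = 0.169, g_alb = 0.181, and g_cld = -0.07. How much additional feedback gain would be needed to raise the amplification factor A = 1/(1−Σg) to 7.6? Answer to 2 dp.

Current total gain = 0.711.
Target gain for A = 7.6: g* = 1 − 1/7.6 = 0.8684.
Additional gain needed = 0.8684 − 0.711 = 0.16.

0.16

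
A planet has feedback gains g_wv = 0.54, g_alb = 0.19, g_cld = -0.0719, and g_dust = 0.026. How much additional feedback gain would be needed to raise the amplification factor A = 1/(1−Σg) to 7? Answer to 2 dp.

Current total gain = 0.6841.
Target gain for A = 7: g* = 1 − 1/7 = 0.8571.
Additional gain needed = 0.8571 − 0.6841 = 0.17.

0.17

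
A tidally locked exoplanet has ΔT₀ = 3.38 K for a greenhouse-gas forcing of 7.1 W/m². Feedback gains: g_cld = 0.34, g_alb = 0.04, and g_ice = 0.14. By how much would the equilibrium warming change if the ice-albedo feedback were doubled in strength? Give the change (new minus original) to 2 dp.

Original: g = 0.52, ΔT = 3.38/(1−0.52) = 7.0417 K.
With doubled ice-albedo: g' = 0.66, ΔT' = 3.38/(1−0.66) = 9.9412 K.
Change = 9.9412 − 7.0417 = 2.90 K.

2.90 K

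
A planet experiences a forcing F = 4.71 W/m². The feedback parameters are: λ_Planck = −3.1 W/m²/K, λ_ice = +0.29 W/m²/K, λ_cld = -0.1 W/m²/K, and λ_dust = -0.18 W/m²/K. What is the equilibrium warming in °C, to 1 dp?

Net feedback parameter λ = (−3.1) + (+0.29) + (-0.1) + (-0.18) = -3.09 W/m²/K.
ΔT = −F/λ = −4.71/(-3.09) = 1.5 °C.

1.5 °C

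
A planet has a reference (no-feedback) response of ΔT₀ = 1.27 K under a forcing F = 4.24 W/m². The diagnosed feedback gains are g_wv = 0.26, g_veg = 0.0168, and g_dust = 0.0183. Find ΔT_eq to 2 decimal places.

1.80 K

Total gain g = 0.26 + 0.0168 + 0.0183 = 0.2951.
Amplification A = 1/(1 − 0.2951) = 1.419.
ΔT = 1.27 × 1.419 = 1.80 K.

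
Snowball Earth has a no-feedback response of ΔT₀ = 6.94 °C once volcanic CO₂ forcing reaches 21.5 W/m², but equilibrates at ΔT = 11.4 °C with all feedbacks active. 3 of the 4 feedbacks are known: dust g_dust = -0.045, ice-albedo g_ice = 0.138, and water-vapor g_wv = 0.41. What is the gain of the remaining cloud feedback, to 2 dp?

Amplification A = ΔT/ΔT₀ = 11.4/6.94 = 1.643.
Total gain g = 1 − 1/A = 1 − 1/1.643 = 0.3914.
Known gains sum to -0.045 + 0.138 + 0.41 = 0.503.
g_cld = 0.3914 − 0.503 = -0.11.

-0.11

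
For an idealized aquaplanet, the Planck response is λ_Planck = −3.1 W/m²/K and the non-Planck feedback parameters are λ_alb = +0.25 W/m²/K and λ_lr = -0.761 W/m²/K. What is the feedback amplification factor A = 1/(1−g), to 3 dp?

Convert to gains: g_alb = 0.25/3.1 = 0.08065; g_lr = -0.761/3.1 = -0.2455.
Total gain g = -0.16485.
A = 1/(1 + 0.16485) = 0.858.

0.858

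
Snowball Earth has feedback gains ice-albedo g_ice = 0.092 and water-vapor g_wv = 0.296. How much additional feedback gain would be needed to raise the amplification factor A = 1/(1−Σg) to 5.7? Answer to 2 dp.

Current total gain = 0.388.
Target gain for A = 5.7: g* = 1 − 1/5.7 = 0.8246.
Additional gain needed = 0.8246 − 0.388 = 0.44.

0.44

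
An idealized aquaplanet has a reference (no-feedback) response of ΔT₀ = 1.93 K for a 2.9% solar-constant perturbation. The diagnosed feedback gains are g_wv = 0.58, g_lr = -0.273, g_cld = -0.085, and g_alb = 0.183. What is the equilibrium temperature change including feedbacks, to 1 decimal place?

3.2 K

Total gain g = 0.58 − 0.273 − 0.085 + 0.183 = 0.405.
Amplification A = 1/(1 − 0.405) = 1.681.
ΔT = 1.93 × 1.681 = 3.2 K.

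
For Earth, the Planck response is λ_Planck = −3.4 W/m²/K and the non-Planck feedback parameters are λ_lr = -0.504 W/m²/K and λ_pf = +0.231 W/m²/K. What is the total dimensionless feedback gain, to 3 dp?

-0.080

Convert to gains: g_lr = -0.504/3.4 = -0.1482; g_pf = 0.231/3.4 = 0.06794.
Total gain g = -0.08026.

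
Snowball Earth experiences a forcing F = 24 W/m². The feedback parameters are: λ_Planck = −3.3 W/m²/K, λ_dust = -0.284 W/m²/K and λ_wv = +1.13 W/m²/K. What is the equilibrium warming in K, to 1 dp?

9.8 K

Net feedback parameter λ = (−3.3) + (-0.284) + (+1.13) = -2.454 W/m²/K.
ΔT = −F/λ = −24/(-2.454) = 9.8 K.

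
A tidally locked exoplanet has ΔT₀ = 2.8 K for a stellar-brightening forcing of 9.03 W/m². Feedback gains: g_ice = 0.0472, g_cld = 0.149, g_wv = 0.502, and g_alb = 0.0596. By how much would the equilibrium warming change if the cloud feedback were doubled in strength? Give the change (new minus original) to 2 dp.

18.48 K

Original: g = 0.7578, ΔT = 2.8/(1−0.7578) = 11.5607 K.
With doubled cloud: g' = 0.9068, ΔT' = 2.8/(1−0.9068) = 30.0429 K.
Change = 30.0429 − 11.5607 = 18.48 K.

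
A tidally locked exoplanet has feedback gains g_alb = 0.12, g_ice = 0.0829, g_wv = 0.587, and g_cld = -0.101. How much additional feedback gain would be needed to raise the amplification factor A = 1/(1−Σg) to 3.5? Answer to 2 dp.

Current total gain = 0.6889.
Target gain for A = 3.5: g* = 1 − 1/3.5 = 0.7143.
Additional gain needed = 0.7143 − 0.6889 = 0.03.

0.03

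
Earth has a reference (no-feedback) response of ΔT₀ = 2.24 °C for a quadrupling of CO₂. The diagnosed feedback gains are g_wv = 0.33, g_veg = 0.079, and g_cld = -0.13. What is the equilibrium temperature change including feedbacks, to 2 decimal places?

3.11 °C

Total gain g = 0.33 + 0.079 − 0.13 = 0.279.
Amplification A = 1/(1 − 0.279) = 1.387.
ΔT = 2.24 × 1.387 = 3.11 °C.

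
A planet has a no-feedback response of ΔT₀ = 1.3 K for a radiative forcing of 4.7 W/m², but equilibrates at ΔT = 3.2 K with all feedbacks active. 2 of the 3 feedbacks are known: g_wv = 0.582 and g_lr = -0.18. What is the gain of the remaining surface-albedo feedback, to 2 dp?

Amplification A = ΔT/ΔT₀ = 3.2/1.3 = 2.462.
Total gain g = 1 − 1/A = 1 − 1/2.462 = 0.5938.
Known gains sum to 0.582 − 0.18 = 0.402.
g_alb = 0.5938 − 0.402 = 0.19.

0.19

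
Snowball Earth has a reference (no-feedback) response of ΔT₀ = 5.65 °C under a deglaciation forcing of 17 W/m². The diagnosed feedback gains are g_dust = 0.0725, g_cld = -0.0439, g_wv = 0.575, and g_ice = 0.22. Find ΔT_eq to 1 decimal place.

Total gain g = 0.0725 − 0.0439 + 0.575 + 0.22 = 0.8236.
Amplification A = 1/(1 − 0.8236) = 5.669.
ΔT = 5.65 × 5.669 = 32.0 °C.

32.0 °C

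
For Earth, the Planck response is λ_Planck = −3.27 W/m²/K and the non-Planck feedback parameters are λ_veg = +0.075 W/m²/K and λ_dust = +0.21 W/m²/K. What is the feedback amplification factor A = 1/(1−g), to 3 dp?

1.095

Convert to gains: g_veg = 0.075/3.27 = 0.02294; g_dust = 0.21/3.27 = 0.06422.
Total gain g = 0.08716.
A = 1/(1 − 0.08716) = 1.095.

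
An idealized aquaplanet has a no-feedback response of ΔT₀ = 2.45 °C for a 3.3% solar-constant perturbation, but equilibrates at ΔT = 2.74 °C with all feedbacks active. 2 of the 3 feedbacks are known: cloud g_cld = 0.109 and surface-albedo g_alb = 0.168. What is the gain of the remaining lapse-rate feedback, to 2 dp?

-0.17

Amplification A = ΔT/ΔT₀ = 2.74/2.45 = 1.118.
Total gain g = 1 − 1/A = 1 − 1/1.118 = 0.1055.
Known gains sum to 0.109 + 0.168 = 0.277.
g_lr = 0.1055 − 0.277 = -0.17.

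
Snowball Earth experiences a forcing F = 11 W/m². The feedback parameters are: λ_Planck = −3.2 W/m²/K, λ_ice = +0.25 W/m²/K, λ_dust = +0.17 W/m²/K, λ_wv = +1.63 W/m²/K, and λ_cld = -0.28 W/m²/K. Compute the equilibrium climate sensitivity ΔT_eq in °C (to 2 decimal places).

Net feedback parameter λ = (−3.2) + (+0.25) + (+0.17) + (+1.63) + (-0.28) = -1.43 W/m²/K.
ΔT = −F/λ = −11/(-1.43) = 7.69 °C.

7.69 °C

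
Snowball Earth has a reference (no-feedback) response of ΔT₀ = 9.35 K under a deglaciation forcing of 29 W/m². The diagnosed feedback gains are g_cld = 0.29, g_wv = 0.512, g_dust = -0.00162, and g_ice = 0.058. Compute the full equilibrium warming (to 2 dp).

66.02 K

Total gain g = 0.29 + 0.512 − 0.00162 + 0.058 = 0.85838.
Amplification A = 1/(1 − 0.85838) = 7.061.
ΔT = 9.35 × 7.061 = 66.02 K.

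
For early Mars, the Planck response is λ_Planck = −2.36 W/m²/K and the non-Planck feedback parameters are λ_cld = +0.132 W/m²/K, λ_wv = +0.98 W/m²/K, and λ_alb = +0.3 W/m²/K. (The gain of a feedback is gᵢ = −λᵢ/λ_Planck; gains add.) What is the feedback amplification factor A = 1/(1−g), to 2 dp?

2.49

Convert to gains: g_cld = 0.132/2.36 = 0.05593; g_wv = 0.98/2.36 = 0.4153; g_alb = 0.3/2.36 = 0.1271.
Total gain g = 0.59833.
A = 1/(1 − 0.59833) = 2.49.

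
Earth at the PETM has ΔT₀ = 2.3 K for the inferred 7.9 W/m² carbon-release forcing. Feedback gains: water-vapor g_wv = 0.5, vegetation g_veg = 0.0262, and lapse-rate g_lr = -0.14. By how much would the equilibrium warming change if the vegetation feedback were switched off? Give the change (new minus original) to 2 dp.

Original: g = 0.3862, ΔT = 2.3/(1−0.3862) = 3.7471 K.
Without vegetation: g' = 0.36, ΔT' = 2.3/(1−0.36) = 3.5937 K.
Change = 3.5937 − 3.7471 = -0.15 K.

-0.15 K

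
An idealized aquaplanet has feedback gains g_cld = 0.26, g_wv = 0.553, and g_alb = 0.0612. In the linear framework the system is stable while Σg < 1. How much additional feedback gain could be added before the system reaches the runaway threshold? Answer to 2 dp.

0.13

Current total gain = 0.26 + 0.553 + 0.0612 = 0.8742.
Margin to runaway = 1 − 0.8742 = 0.13.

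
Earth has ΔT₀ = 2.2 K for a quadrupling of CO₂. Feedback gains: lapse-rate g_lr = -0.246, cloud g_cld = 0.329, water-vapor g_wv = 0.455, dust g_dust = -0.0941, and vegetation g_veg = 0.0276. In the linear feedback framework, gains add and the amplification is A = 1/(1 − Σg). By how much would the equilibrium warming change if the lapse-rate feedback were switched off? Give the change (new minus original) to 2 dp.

3.62 K

Original: g = 0.4715, ΔT = 2.2/(1−0.4715) = 4.1627 K.
Without lapse-rate: g' = 0.7175, ΔT' = 2.2/(1−0.7175) = 7.7876 K.
Change = 7.7876 − 4.1627 = 3.62 K.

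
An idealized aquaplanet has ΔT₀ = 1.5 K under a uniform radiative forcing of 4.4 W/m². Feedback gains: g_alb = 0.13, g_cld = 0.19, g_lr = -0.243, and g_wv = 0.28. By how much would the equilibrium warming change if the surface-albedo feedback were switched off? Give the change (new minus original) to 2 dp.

-0.39 K

Original: g = 0.357, ΔT = 1.5/(1−0.357) = 2.3328 K.
Without surface-albedo: g' = 0.227, ΔT' = 1.5/(1−0.227) = 1.9405 K.
Change = 1.9405 − 2.3328 = -0.39 K.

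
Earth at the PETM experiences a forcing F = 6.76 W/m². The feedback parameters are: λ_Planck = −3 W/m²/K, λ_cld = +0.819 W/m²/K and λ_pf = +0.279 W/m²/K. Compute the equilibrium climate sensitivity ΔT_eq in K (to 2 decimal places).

Net feedback parameter λ = (−3) + (+0.819) + (+0.279) = -1.902 W/m²/K.
ΔT = −F/λ = −6.76/(-1.902) = 3.55 K.

3.55 K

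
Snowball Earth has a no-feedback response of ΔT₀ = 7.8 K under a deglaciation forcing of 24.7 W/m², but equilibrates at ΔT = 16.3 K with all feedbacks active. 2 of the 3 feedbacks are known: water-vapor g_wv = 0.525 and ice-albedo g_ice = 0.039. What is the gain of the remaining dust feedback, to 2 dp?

Amplification A = ΔT/ΔT₀ = 16.3/7.8 = 2.09.
Total gain g = 1 − 1/A = 1 − 1/2.09 = 0.5215.
Known gains sum to 0.525 + 0.039 = 0.564.
g_dust = 0.5215 − 0.564 = -0.04.

-0.04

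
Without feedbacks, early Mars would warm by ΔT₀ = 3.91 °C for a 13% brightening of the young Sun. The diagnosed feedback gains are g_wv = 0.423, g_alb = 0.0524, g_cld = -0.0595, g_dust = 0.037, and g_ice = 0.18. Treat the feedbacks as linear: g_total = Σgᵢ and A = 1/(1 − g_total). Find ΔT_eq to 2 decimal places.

Total gain g = 0.423 + 0.0524 − 0.0595 + 0.037 + 0.18 = 0.6329.
Amplification A = 1/(1 − 0.6329) = 2.724.
ΔT = 3.91 × 2.724 = 10.65 °C.

10.65 °C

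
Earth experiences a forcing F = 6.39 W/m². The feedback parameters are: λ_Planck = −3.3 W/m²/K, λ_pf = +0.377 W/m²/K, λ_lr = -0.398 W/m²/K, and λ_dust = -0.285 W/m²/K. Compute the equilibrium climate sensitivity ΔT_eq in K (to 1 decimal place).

Net feedback parameter λ = (−3.3) + (+0.377) + (-0.398) + (-0.285) = -3.606 W/m²/K.
ΔT = −F/λ = −6.39/(-3.606) = 1.8 K.

1.8 K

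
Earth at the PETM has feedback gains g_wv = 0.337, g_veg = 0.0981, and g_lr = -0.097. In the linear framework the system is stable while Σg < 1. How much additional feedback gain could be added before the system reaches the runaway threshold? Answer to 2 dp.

0.66

Current total gain = 0.337 + 0.0981 − 0.097 = 0.3381.
Margin to runaway = 1 − 0.3381 = 0.66.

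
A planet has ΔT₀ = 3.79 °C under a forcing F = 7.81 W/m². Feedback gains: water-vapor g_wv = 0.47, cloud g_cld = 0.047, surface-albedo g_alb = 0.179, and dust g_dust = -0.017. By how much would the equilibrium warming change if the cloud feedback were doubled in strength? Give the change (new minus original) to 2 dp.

Original: g = 0.679, ΔT = 3.79/(1−0.679) = 11.8069 °C.
With doubled cloud: g' = 0.726, ΔT' = 3.79/(1−0.726) = 13.8321 °C.
Change = 13.8321 − 11.8069 = 2.03 °C.

2.03 °C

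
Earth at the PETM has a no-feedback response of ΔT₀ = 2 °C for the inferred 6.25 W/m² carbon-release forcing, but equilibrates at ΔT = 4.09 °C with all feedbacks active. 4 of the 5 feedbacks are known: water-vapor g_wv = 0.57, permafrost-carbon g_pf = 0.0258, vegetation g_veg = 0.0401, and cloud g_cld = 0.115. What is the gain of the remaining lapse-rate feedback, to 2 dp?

Amplification A = ΔT/ΔT₀ = 4.09/2 = 2.045.
Total gain g = 1 − 1/A = 1 − 1/2.045 = 0.511.
Known gains sum to 0.57 + 0.0258 + 0.0401 + 0.115 = 0.7509.
g_lr = 0.511 − 0.7509 = -0.24.

-0.24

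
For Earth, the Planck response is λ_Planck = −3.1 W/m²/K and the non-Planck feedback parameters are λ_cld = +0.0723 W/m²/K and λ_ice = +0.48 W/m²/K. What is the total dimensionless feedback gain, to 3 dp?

Convert to gains: g_cld = 0.0723/3.1 = 0.02332; g_ice = 0.48/3.1 = 0.1548.
Total gain g = 0.17812.

0.178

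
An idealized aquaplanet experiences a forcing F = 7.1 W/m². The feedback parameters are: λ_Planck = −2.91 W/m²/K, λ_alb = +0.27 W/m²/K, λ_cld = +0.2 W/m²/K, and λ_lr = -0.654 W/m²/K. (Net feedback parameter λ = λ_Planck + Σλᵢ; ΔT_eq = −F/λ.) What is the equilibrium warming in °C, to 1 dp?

2.3 °C

Net feedback parameter λ = (−2.91) + (+0.27) + (+0.2) + (-0.654) = -3.094 W/m²/K.
ΔT = −F/λ = −7.1/(-3.094) = 2.3 °C.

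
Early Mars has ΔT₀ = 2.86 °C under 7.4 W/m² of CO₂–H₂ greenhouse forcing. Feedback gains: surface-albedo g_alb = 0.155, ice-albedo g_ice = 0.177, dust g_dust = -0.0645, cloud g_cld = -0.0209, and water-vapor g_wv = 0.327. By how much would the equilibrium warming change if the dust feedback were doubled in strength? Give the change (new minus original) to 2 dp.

Original: g = 0.5736, ΔT = 2.86/(1−0.5736) = 6.7073 °C.
With doubled dust: g' = 0.5091, ΔT' = 2.86/(1−0.5091) = 5.8260 °C.
Change = 5.8260 − 6.7073 = -0.88 °C.

-0.88 °C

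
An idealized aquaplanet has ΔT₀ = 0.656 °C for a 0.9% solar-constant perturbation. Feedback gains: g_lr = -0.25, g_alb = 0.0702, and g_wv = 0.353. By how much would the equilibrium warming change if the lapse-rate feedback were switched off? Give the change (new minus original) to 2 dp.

0.34 °C

Original: g = 0.1732, ΔT = 0.656/(1−0.1732) = 0.7934 °C.
Without lapse-rate: g' = 0.4232, ΔT' = 0.656/(1−0.4232) = 1.1373 °C.
Change = 1.1373 − 0.7934 = 0.34 °C.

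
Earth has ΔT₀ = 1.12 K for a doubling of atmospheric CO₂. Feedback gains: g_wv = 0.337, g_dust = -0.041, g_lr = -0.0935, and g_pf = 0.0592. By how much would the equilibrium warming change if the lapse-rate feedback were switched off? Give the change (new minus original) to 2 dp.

Original: g = 0.2617, ΔT = 1.12/(1−0.2617) = 1.5170 K.
Without lapse-rate: g' = 0.3552, ΔT' = 1.12/(1−0.3552) = 1.7370 K.
Change = 1.7370 − 1.5170 = 0.22 K.

0.22 K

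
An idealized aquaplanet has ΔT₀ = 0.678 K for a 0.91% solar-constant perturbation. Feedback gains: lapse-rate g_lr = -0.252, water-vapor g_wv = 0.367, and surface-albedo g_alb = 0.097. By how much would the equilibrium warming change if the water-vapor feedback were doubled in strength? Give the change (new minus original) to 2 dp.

0.75 K

Original: g = 0.212, ΔT = 0.678/(1−0.212) = 0.8604 K.
With doubled water-vapor: g' = 0.579, ΔT' = 0.678/(1−0.579) = 1.6105 K.
Change = 1.6105 − 0.8604 = 0.75 K.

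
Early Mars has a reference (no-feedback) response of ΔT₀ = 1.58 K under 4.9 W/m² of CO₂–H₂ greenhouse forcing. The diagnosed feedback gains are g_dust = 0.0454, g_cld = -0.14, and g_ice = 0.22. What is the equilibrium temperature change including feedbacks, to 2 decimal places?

1.81 K

Total gain g = 0.0454 − 0.14 + 0.22 = 0.1254.
Amplification A = 1/(1 − 0.1254) = 1.143.
ΔT = 1.58 × 1.143 = 1.81 K.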